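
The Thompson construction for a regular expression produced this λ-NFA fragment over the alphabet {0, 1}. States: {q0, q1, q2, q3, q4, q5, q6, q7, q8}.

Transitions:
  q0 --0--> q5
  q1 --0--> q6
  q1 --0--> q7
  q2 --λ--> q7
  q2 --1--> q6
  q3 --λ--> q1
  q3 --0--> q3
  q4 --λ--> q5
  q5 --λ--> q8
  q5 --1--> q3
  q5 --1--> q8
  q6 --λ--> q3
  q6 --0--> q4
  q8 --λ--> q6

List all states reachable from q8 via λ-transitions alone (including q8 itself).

{q1, q3, q6, q8}

Start with {q8}.
From q8 via λ: add q6.
From q6 via λ: add q3.
From q3 via λ: add q1.
No new states can be added; the closed set is {q1, q3, q6, q8}.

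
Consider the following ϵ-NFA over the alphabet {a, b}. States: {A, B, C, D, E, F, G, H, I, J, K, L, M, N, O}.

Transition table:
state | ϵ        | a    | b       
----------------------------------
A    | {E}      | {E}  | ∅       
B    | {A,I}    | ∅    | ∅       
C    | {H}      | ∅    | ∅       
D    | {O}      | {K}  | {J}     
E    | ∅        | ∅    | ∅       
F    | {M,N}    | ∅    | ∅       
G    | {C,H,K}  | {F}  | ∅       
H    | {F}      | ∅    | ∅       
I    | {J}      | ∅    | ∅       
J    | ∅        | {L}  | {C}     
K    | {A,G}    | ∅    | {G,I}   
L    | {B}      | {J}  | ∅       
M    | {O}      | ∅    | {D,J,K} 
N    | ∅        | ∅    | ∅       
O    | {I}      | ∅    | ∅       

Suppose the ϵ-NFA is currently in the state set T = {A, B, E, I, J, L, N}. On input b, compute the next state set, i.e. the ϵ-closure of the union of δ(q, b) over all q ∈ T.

{C, F, H, I, J, M, N, O}

J on b → {C}.
No b-transition from A, B, E, I, L, N.
Union after reading b: {C}.
Now take the ϵ-closure:
From C via ϵ: add H.
From H via ϵ: add F.
From F via ϵ: add M, N.
From M via ϵ: add O.
From O via ϵ: add I.
From I via ϵ: add J.
No new states can be added; the closed set is {C, F, H, I, J, M, N, O}.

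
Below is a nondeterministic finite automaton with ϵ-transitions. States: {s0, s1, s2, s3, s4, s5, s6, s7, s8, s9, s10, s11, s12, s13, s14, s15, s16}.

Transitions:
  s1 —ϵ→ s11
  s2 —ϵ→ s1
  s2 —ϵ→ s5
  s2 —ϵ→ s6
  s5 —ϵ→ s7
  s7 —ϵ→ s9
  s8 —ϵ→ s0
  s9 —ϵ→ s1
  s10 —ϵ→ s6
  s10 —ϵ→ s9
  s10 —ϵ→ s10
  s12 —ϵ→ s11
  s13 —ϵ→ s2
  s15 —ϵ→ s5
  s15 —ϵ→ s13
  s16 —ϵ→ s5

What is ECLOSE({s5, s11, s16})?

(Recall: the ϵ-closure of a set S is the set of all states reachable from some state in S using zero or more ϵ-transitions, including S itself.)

{s1, s5, s7, s9, s11, s16}

Start with {s5, s11, s16}.
From s5 via ϵ: add s7.
From s7 via ϵ: add s9.
From s9 via ϵ: add s1.
No new states can be added; the closed set is {s1, s5, s7, s9, s11, s16}.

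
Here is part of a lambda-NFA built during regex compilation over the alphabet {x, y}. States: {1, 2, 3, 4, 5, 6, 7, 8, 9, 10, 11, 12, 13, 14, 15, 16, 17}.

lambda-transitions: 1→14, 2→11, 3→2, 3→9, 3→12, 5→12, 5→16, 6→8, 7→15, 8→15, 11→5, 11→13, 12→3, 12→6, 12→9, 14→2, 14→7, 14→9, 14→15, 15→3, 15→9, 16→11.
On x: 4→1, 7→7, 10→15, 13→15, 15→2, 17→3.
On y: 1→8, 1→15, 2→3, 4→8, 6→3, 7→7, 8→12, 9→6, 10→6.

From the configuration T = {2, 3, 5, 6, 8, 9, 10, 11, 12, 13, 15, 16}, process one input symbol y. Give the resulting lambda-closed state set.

2 on y → {3}.
6 on y → {3}.
8 on y → {12}.
9 on y → {6}.
10 on y → {6}.
No y-transition from 3, 5, 11, 12, 13, 15, 16.
Union after reading y: {3, 6, 12}.
Now take the lambda-closure:
From 3 via lambda: add 2, 9.
From 6 via lambda: add 8.
From 2 via lambda: add 11.
From 8 via lambda: add 15.
From 11 via lambda: add 5, 13.
From 5 via lambda: add 16.
No new states can be added; the closed set is {2, 3, 5, 6, 8, 9, 11, 12, 13, 15, 16}.

{2, 3, 5, 6, 8, 9, 11, 12, 13, 15, 16}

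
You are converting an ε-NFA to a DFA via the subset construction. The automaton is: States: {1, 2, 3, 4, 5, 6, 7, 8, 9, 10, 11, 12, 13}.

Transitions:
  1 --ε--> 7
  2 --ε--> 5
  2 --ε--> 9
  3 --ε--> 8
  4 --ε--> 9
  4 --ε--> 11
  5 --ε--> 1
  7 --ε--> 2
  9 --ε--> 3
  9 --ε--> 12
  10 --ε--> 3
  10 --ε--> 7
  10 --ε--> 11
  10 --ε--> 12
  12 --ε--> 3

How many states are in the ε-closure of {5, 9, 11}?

9

Start with {5, 9, 11}.
From 5 via ε: add 1.
From 9 via ε: add 3, 12.
From 1 via ε: add 7.
From 3 via ε: add 8.
From 7 via ε: add 2.
ε-closure = {1, 2, 3, 5, 7, 8, 9, 11, 12}, which has 9 states.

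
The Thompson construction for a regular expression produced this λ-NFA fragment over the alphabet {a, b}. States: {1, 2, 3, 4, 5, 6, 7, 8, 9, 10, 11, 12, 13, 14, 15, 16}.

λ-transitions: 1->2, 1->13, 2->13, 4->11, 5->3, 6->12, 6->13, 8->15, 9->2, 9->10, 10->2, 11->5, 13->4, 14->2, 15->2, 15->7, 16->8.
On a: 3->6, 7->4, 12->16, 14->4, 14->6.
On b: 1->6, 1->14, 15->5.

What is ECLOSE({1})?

Start with {1}.
From 1 via λ: add 2, 13.
From 13 via λ: add 4.
From 4 via λ: add 11.
From 11 via λ: add 5.
From 5 via λ: add 3.
No new states can be added; the closed set is {1, 2, 3, 4, 5, 11, 13}.

{1, 2, 3, 4, 5, 11, 13}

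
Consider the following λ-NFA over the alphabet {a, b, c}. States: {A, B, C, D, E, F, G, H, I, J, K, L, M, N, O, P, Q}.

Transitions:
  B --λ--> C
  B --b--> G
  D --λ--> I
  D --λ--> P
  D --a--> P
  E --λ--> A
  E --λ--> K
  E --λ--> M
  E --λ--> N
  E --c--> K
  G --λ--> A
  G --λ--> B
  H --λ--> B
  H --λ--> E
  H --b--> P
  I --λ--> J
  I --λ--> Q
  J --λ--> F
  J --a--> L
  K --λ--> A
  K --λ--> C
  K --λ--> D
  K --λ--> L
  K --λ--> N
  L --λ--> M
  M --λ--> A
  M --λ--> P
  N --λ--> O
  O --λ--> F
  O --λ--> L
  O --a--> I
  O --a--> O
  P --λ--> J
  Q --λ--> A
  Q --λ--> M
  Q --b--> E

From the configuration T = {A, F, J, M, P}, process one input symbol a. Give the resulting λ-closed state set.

J on a → {L}.
No a-transition from A, F, M, P.
Union after reading a: {L}.
Now take the λ-closure:
From L via λ: add M.
From M via λ: add A, P.
From P via λ: add J.
From J via λ: add F.
No new states can be added; the closed set is {A, F, J, L, M, P}.

{A, F, J, L, M, P}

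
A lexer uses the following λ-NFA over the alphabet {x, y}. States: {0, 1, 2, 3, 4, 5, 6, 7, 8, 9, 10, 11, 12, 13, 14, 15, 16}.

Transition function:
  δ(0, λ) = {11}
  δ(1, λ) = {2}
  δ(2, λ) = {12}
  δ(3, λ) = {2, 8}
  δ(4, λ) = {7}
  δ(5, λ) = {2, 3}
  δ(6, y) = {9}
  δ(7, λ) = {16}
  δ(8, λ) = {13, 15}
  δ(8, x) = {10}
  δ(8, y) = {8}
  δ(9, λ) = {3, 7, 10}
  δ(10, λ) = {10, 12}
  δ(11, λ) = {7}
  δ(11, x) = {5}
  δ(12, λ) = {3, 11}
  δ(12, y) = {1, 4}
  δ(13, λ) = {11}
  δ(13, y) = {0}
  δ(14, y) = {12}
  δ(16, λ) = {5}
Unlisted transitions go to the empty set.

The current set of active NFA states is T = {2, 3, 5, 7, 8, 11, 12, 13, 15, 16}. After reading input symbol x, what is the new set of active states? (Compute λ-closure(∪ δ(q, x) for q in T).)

{2, 3, 5, 7, 8, 10, 11, 12, 13, 15, 16}

8 on x → {10}.
11 on x → {5}.
No x-transition from 2, 3, 5, 7, 12, 13, 15, 16.
Union after reading x: {5, 10}.
Now take the λ-closure:
From 5 via λ: add 2, 3.
From 10 via λ: add 12.
From 3 via λ: add 8.
From 12 via λ: add 11.
From 8 via λ: add 13, 15.
From 11 via λ: add 7.
From 7 via λ: add 16.
No new states can be added; the closed set is {2, 3, 5, 7, 8, 10, 11, 12, 13, 15, 16}.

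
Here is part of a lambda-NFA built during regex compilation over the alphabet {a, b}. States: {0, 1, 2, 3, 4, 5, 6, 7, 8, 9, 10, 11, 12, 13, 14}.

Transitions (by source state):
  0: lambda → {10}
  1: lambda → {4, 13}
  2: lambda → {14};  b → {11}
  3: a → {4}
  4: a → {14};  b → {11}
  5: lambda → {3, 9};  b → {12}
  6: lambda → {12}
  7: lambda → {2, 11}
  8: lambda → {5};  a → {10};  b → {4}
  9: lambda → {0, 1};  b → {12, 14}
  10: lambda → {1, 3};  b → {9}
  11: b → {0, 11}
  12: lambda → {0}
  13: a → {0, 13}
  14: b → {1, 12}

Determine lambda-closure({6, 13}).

{0, 1, 3, 4, 6, 10, 12, 13}

Start with {6, 13}.
From 6 via lambda: add 12.
From 12 via lambda: add 0.
From 0 via lambda: add 10.
From 10 via lambda: add 1, 3.
From 1 via lambda: add 4.
No new states can be added; the closed set is {0, 1, 3, 4, 6, 10, 12, 13}.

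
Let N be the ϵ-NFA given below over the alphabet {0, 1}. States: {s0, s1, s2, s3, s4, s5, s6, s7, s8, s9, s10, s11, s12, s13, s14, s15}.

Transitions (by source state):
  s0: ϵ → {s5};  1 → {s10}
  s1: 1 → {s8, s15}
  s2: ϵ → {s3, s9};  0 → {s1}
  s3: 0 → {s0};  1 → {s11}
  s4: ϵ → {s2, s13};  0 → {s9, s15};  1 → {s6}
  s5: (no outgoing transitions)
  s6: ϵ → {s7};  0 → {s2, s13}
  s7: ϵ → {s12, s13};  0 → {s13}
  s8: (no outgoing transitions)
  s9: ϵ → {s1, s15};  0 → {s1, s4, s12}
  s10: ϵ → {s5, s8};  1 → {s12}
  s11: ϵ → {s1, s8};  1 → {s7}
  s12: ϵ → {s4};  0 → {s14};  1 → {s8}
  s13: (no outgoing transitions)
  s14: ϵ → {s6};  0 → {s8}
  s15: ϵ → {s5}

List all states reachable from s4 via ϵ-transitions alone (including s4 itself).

Start with {s4}.
From s4 via ϵ: add s2, s13.
From s2 via ϵ: add s3, s9.
From s9 via ϵ: add s1, s15.
From s15 via ϵ: add s5.
No new states can be added; the closed set is {s1, s2, s3, s4, s5, s9, s13, s15}.

{s1, s2, s3, s4, s5, s9, s13, s15}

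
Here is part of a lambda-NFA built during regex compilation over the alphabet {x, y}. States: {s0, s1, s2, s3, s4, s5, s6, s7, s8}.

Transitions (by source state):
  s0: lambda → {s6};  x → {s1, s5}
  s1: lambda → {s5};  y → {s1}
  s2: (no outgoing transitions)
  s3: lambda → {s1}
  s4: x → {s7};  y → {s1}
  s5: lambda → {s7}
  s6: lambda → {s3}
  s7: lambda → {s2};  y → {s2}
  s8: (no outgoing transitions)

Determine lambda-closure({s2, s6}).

Start with {s2, s6}.
From s6 via lambda: add s3.
From s3 via lambda: add s1.
From s1 via lambda: add s5.
From s5 via lambda: add s7.
No new states can be added; the closed set is {s1, s2, s3, s5, s6, s7}.

{s1, s2, s3, s5, s6, s7}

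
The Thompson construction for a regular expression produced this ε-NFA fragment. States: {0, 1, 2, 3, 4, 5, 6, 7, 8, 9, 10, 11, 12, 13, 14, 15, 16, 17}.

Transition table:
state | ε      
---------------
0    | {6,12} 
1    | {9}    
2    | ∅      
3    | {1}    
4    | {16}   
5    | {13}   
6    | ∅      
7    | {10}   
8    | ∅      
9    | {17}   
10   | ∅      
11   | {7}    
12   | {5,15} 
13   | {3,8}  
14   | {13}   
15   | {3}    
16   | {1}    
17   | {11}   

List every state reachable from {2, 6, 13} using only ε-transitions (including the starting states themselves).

Start with {2, 6, 13}.
From 13 via ε: add 3, 8.
From 3 via ε: add 1.
From 1 via ε: add 9.
From 9 via ε: add 17.
From 17 via ε: add 11.
From 11 via ε: add 7.
From 7 via ε: add 10.
No new states can be added; the closed set is {1, 2, 3, 6, 7, 8, 9, 10, 11, 13, 17}.

{1, 2, 3, 6, 7, 8, 9, 10, 11, 13, 17}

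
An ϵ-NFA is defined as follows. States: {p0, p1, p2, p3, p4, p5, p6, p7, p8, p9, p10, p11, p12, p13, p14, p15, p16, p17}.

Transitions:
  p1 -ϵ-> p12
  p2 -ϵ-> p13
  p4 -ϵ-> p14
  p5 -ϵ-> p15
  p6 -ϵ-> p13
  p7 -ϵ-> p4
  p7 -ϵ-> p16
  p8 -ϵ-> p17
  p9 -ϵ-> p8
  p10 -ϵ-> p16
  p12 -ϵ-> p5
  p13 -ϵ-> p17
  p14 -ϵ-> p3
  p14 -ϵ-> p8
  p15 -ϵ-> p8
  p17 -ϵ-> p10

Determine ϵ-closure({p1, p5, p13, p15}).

{p1, p5, p8, p10, p12, p13, p15, p16, p17}

Start with {p1, p5, p13, p15}.
From p1 via ϵ: add p12.
From p13 via ϵ: add p17.
From p15 via ϵ: add p8.
From p17 via ϵ: add p10.
From p10 via ϵ: add p16.
No new states can be added; the closed set is {p1, p5, p8, p10, p12, p13, p15, p16, p17}.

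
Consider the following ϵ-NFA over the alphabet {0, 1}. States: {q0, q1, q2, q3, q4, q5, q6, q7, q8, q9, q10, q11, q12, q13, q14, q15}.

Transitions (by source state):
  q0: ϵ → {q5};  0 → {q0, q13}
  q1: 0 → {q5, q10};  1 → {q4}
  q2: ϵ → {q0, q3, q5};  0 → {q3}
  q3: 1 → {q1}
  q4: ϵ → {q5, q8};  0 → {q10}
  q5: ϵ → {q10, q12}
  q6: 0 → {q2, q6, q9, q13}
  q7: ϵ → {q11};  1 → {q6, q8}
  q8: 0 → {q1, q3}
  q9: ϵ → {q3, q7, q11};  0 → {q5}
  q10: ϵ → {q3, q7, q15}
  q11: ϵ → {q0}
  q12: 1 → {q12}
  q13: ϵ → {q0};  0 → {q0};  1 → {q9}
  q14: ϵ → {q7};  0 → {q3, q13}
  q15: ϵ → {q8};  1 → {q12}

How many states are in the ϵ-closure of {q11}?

9

Start with {q11}.
From q11 via ϵ: add q0.
From q0 via ϵ: add q5.
From q5 via ϵ: add q10, q12.
From q10 via ϵ: add q3, q7, q15.
From q15 via ϵ: add q8.
ϵ-closure = {q0, q3, q5, q7, q8, q10, q11, q12, q15}, which has 9 states.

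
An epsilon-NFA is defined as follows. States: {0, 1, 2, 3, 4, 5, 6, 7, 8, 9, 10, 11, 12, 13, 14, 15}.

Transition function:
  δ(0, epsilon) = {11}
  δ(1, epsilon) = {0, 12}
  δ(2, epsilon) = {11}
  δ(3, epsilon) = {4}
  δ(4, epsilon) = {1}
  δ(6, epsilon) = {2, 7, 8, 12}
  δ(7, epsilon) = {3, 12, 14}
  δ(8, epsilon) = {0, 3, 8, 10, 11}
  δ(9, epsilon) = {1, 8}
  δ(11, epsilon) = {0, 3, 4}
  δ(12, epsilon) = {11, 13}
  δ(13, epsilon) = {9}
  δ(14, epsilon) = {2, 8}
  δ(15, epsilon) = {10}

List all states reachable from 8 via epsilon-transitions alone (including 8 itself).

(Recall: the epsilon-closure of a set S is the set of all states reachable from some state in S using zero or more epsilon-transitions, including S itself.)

Start with {8}.
From 8 via epsilon: add 0, 3, 10, 11.
From 3 via epsilon: add 4.
From 4 via epsilon: add 1.
From 1 via epsilon: add 12.
From 12 via epsilon: add 13.
From 13 via epsilon: add 9.
No new states can be added; the closed set is {0, 1, 3, 4, 8, 9, 10, 11, 12, 13}.

{0, 1, 3, 4, 8, 9, 10, 11, 12, 13}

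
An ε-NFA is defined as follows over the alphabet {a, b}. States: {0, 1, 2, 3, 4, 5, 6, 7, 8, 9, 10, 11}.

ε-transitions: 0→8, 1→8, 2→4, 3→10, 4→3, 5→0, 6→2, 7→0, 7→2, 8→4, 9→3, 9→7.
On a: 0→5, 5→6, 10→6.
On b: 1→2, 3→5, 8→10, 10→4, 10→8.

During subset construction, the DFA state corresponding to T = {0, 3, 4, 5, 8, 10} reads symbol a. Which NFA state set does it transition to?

0 on a → {5}.
5 on a → {6}.
10 on a → {6}.
No a-transition from 3, 4, 8.
Union after reading a: {5, 6}.
Now take the ε-closure:
From 5 via ε: add 0.
From 6 via ε: add 2.
From 0 via ε: add 8.
From 2 via ε: add 4.
From 4 via ε: add 3.
From 3 via ε: add 10.
No new states can be added; the closed set is {0, 2, 3, 4, 5, 6, 8, 10}.

{0, 2, 3, 4, 5, 6, 8, 10}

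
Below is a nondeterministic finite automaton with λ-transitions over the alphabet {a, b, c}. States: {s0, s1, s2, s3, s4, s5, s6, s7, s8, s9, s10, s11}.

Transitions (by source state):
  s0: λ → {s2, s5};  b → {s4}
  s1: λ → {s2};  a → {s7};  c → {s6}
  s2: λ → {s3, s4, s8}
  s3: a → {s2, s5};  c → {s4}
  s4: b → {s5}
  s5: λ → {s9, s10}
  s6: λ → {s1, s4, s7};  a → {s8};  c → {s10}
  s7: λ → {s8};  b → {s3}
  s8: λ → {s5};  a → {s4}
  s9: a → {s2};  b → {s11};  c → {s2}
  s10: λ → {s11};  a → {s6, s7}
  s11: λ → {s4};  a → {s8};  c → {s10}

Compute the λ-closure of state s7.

Start with {s7}.
From s7 via λ: add s8.
From s8 via λ: add s5.
From s5 via λ: add s9, s10.
From s10 via λ: add s11.
From s11 via λ: add s4.
No new states can be added; the closed set is {s4, s5, s7, s8, s9, s10, s11}.

{s4, s5, s7, s8, s9, s10, s11}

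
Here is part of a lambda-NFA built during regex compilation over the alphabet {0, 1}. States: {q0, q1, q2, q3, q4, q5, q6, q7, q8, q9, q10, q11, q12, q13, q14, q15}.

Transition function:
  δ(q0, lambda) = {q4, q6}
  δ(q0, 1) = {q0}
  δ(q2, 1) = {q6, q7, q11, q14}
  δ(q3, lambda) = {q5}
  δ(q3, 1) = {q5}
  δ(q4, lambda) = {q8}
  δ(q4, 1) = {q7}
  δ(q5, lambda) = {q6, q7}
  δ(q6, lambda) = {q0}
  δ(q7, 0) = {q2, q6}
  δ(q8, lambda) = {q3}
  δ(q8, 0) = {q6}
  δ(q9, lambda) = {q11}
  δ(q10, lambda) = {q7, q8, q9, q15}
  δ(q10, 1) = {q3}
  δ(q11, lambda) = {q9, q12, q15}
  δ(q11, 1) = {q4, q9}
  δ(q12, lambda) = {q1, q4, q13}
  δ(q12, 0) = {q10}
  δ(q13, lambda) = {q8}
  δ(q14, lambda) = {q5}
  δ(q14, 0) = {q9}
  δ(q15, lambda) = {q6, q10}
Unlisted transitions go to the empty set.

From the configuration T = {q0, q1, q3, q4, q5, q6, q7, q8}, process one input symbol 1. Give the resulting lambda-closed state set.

{q0, q3, q4, q5, q6, q7, q8}

q0 on 1 → {q0}.
q3 on 1 → {q5}.
q4 on 1 → {q7}.
No 1-transition from q1, q5, q6, q7, q8.
Union after reading 1: {q0, q5, q7}.
Now take the lambda-closure:
From q0 via lambda: add q4, q6.
From q4 via lambda: add q8.
From q8 via lambda: add q3.
No new states can be added; the closed set is {q0, q3, q4, q5, q6, q7, q8}.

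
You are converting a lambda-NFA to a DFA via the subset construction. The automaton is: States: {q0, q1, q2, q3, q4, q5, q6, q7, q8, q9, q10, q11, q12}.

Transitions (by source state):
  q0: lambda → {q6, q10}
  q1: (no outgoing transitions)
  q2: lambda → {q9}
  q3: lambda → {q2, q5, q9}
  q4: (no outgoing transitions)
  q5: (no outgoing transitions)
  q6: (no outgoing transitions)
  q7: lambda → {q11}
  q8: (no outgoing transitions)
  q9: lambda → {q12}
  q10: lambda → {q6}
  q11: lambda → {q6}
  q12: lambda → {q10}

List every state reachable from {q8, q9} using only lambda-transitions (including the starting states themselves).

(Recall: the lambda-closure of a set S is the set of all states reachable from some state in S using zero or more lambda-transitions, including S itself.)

Start with {q8, q9}.
From q9 via lambda: add q12.
From q12 via lambda: add q10.
From q10 via lambda: add q6.
No new states can be added; the closed set is {q6, q8, q9, q10, q12}.

{q6, q8, q9, q10, q12}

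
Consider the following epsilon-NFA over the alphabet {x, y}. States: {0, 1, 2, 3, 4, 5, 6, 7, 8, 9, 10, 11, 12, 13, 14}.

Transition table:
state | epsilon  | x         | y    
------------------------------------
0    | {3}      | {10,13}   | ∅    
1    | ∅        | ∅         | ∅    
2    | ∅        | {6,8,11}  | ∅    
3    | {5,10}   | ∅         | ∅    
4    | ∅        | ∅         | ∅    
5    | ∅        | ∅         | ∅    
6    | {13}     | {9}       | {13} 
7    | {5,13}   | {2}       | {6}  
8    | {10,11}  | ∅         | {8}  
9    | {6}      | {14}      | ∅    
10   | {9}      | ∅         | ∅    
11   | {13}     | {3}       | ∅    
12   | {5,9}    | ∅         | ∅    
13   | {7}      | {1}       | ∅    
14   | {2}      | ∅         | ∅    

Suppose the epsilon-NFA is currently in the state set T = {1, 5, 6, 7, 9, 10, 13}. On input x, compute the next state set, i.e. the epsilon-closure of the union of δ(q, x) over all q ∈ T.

6 on x → {9}.
7 on x → {2}.
9 on x → {14}.
13 on x → {1}.
No x-transition from 1, 5, 10.
Union after reading x: {1, 2, 9, 14}.
Now take the epsilon-closure:
From 9 via epsilon: add 6.
From 6 via epsilon: add 13.
From 13 via epsilon: add 7.
From 7 via epsilon: add 5.
No new states can be added; the closed set is {1, 2, 5, 6, 7, 9, 13, 14}.

{1, 2, 5, 6, 7, 9, 13, 14}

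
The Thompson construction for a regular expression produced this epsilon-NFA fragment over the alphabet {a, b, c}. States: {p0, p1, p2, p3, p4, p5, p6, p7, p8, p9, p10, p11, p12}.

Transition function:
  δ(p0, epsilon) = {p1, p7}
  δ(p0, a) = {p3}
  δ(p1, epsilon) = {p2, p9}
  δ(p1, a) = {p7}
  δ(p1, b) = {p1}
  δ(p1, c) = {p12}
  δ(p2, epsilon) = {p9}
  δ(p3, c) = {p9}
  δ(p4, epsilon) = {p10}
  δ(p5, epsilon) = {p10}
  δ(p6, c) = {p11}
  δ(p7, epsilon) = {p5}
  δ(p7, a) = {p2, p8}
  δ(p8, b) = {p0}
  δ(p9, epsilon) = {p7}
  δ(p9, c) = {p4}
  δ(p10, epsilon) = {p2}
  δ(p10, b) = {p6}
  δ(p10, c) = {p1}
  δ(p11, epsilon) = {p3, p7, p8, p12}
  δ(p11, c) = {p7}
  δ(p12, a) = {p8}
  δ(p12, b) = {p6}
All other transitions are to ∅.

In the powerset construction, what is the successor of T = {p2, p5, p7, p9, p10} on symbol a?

p7 on a → {p2, p8}.
No a-transition from p2, p5, p9, p10.
Union after reading a: {p2, p8}.
Now take the epsilon-closure:
From p2 via epsilon: add p9.
From p9 via epsilon: add p7.
From p7 via epsilon: add p5.
From p5 via epsilon: add p10.
No new states can be added; the closed set is {p2, p5, p7, p8, p9, p10}.

{p2, p5, p7, p8, p9, p10}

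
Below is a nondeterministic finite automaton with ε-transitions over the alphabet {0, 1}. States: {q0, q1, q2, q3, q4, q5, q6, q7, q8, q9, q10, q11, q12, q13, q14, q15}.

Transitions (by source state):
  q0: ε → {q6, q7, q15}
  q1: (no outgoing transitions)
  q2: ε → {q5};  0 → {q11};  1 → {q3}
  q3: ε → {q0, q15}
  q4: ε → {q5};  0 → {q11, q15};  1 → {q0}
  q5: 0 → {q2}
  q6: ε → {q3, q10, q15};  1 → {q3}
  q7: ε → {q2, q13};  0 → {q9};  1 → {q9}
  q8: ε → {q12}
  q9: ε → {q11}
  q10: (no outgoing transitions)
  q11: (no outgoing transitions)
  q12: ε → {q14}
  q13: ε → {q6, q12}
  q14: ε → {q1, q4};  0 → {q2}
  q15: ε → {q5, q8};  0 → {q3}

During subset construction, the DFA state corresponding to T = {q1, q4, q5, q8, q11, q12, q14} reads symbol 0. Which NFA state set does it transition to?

{q1, q2, q4, q5, q8, q11, q12, q14, q15}

q4 on 0 → {q11, q15}.
q5 on 0 → {q2}.
q14 on 0 → {q2}.
No 0-transition from q1, q8, q11, q12.
Union after reading 0: {q2, q11, q15}.
Now take the ε-closure:
From q2 via ε: add q5.
From q15 via ε: add q8.
From q8 via ε: add q12.
From q12 via ε: add q14.
From q14 via ε: add q1, q4.
No new states can be added; the closed set is {q1, q2, q4, q5, q8, q11, q12, q14, q15}.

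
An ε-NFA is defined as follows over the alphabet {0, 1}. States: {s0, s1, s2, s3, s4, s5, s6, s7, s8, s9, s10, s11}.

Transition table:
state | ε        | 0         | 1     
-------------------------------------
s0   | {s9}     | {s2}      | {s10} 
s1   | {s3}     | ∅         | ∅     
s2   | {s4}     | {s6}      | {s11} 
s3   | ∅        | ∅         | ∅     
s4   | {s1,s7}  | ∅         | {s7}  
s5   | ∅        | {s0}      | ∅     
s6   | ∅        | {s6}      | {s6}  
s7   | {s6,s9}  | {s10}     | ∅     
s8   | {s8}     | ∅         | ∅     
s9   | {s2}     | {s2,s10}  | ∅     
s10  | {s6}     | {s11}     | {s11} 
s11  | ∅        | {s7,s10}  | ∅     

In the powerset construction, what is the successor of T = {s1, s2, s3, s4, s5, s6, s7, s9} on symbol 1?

s2 on 1 → {s11}.
s4 on 1 → {s7}.
s6 on 1 → {s6}.
No 1-transition from s1, s3, s5, s7, s9.
Union after reading 1: {s6, s7, s11}.
Now take the ε-closure:
From s7 via ε: add s9.
From s9 via ε: add s2.
From s2 via ε: add s4.
From s4 via ε: add s1.
From s1 via ε: add s3.
No new states can be added; the closed set is {s1, s2, s3, s4, s6, s7, s9, s11}.

{s1, s2, s3, s4, s6, s7, s9, s11}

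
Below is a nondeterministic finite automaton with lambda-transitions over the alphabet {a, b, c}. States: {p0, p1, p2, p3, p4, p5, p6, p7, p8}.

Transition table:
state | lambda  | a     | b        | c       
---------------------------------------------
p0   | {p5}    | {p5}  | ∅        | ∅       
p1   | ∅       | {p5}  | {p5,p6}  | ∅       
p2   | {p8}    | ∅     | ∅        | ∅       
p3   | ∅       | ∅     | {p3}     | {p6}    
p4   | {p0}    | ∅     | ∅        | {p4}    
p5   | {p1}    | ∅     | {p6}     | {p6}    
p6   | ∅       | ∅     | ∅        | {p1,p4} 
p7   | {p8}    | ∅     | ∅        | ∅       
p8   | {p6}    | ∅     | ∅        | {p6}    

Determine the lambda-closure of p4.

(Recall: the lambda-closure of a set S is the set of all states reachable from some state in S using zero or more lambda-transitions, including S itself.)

{p0, p1, p4, p5}

Start with {p4}.
From p4 via lambda: add p0.
From p0 via lambda: add p5.
From p5 via lambda: add p1.
No new states can be added; the closed set is {p0, p1, p4, p5}.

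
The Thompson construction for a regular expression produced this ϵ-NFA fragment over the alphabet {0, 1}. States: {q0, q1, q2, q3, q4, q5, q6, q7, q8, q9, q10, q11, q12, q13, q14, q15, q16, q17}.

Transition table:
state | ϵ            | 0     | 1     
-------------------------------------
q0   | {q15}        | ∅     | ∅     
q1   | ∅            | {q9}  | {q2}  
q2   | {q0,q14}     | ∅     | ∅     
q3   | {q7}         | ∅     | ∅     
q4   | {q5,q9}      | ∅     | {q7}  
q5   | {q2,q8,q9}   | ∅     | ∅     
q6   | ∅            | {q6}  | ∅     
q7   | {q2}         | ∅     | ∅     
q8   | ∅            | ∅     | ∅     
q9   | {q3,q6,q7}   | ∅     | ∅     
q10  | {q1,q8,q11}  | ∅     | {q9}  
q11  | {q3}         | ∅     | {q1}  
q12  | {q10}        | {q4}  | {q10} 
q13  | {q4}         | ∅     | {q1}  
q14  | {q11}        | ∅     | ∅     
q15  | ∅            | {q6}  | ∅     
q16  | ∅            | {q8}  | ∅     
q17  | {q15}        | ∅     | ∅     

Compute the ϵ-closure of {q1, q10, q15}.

Start with {q1, q10, q15}.
From q10 via ϵ: add q8, q11.
From q11 via ϵ: add q3.
From q3 via ϵ: add q7.
From q7 via ϵ: add q2.
From q2 via ϵ: add q0, q14.
No new states can be added; the closed set is {q0, q1, q2, q3, q7, q8, q10, q11, q14, q15}.

{q0, q1, q2, q3, q7, q8, q10, q11, q14, q15}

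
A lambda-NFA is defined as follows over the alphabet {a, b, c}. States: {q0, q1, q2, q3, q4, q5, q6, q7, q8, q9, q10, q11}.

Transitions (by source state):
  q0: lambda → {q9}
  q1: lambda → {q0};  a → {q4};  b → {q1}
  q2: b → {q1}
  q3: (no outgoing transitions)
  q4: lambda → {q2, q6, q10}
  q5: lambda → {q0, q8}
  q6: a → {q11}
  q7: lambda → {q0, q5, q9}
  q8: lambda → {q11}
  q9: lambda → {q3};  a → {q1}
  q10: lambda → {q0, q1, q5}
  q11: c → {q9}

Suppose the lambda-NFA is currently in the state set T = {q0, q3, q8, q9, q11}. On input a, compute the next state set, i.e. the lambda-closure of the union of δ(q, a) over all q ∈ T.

q9 on a → {q1}.
No a-transition from q0, q3, q8, q11.
Union after reading a: {q1}.
Now take the lambda-closure:
From q1 via lambda: add q0.
From q0 via lambda: add q9.
From q9 via lambda: add q3.
No new states can be added; the closed set is {q0, q1, q3, q9}.

{q0, q1, q3, q9}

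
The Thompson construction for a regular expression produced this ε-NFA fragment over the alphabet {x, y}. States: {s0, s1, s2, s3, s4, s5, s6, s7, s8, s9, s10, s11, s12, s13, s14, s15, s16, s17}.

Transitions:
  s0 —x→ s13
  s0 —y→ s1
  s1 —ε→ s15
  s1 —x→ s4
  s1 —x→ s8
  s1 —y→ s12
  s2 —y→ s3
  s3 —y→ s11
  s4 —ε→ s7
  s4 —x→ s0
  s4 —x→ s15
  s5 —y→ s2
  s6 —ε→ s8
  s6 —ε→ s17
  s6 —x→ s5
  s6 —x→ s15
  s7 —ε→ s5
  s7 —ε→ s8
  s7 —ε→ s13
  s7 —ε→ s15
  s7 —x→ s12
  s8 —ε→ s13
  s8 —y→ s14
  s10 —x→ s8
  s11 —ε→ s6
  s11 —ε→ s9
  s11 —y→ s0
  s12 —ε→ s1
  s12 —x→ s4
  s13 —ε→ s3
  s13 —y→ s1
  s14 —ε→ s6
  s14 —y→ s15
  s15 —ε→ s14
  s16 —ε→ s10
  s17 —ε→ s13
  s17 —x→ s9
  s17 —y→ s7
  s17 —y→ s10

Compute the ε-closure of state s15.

{s3, s6, s8, s13, s14, s15, s17}

Start with {s15}.
From s15 via ε: add s14.
From s14 via ε: add s6.
From s6 via ε: add s8, s17.
From s8 via ε: add s13.
From s13 via ε: add s3.
No new states can be added; the closed set is {s3, s6, s8, s13, s14, s15, s17}.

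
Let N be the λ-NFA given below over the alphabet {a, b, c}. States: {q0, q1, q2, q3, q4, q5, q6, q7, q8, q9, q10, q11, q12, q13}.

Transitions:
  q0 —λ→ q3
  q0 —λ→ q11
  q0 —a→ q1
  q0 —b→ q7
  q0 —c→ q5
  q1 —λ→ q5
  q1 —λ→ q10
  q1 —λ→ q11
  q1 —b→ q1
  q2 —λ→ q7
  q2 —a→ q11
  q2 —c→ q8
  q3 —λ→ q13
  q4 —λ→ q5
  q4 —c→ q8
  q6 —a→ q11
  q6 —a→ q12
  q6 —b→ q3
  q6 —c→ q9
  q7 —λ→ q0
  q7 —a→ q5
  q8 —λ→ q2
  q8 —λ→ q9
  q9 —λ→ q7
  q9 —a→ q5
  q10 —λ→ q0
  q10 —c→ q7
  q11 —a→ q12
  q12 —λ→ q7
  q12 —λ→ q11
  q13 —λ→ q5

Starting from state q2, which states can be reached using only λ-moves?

Start with {q2}.
From q2 via λ: add q7.
From q7 via λ: add q0.
From q0 via λ: add q3, q11.
From q3 via λ: add q13.
From q13 via λ: add q5.
No new states can be added; the closed set is {q0, q2, q3, q5, q7, q11, q13}.

{q0, q2, q3, q5, q7, q11, q13}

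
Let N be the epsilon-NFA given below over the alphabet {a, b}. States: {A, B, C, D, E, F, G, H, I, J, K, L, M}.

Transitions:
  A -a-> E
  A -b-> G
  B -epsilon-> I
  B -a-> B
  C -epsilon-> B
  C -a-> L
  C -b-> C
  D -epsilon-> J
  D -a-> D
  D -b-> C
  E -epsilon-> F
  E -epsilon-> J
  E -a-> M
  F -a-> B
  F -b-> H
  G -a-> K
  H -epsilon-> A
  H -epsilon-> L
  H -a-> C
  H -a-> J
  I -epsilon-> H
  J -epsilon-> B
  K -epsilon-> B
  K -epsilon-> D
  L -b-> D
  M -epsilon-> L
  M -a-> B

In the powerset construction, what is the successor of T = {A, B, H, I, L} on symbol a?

{A, B, C, E, F, H, I, J, L}

A on a → {E}.
B on a → {B}.
H on a → {C, J}.
No a-transition from I, L.
Union after reading a: {B, C, E, J}.
Now take the epsilon-closure:
From B via epsilon: add I.
From E via epsilon: add F.
From I via epsilon: add H.
From H via epsilon: add A, L.
No new states can be added; the closed set is {A, B, C, E, F, H, I, J, L}.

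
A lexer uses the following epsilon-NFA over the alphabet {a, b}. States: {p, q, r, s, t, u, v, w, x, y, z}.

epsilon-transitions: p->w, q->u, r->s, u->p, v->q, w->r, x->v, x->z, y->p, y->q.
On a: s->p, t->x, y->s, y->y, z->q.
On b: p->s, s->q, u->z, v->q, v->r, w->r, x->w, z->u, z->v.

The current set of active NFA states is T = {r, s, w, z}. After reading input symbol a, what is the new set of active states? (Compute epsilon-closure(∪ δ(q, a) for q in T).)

s on a → {p}.
z on a → {q}.
No a-transition from r, w.
Union after reading a: {p, q}.
Now take the epsilon-closure:
From p via epsilon: add w.
From q via epsilon: add u.
From w via epsilon: add r.
From r via epsilon: add s.
No new states can be added; the closed set is {p, q, r, s, u, w}.

{p, q, r, s, u, w}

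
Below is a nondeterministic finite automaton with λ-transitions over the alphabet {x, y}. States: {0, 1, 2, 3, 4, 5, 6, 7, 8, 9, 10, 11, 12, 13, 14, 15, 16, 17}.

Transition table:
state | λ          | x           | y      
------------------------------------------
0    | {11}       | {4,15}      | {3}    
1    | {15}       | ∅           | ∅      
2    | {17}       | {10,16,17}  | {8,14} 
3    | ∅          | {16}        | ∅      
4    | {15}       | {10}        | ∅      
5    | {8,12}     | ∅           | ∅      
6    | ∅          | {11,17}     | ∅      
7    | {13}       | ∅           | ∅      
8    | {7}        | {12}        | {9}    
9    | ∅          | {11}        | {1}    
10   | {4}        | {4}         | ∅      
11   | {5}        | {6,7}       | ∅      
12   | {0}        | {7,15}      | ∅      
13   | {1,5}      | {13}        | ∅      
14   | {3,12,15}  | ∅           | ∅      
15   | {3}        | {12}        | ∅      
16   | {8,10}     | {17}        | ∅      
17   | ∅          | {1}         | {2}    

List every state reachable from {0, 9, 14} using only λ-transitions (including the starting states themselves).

Start with {0, 9, 14}.
From 0 via λ: add 11.
From 14 via λ: add 3, 12, 15.
From 11 via λ: add 5.
From 5 via λ: add 8.
From 8 via λ: add 7.
From 7 via λ: add 13.
From 13 via λ: add 1.
No new states can be added; the closed set is {0, 1, 3, 5, 7, 8, 9, 11, 12, 13, 14, 15}.

{0, 1, 3, 5, 7, 8, 9, 11, 12, 13, 14, 15}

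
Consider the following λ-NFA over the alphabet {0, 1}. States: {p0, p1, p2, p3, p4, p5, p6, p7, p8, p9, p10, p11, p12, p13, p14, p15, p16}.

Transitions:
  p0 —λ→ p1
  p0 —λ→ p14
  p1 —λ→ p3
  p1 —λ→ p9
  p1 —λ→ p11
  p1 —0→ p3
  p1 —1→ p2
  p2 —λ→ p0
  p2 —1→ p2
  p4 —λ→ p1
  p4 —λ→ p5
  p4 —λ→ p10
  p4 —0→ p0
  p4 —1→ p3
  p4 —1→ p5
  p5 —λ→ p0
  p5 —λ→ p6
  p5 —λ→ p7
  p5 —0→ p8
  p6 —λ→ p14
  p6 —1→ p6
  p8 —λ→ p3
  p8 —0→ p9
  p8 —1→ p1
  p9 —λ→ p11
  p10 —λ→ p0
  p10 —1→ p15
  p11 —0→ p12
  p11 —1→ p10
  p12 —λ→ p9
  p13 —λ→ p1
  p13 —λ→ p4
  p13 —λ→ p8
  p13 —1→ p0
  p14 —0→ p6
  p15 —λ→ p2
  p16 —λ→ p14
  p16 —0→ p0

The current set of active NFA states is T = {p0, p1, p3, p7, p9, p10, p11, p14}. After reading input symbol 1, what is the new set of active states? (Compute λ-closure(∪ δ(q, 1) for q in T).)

p1 on 1 → {p2}.
p10 on 1 → {p15}.
p11 on 1 → {p10}.
No 1-transition from p0, p3, p7, p9, p14.
Union after reading 1: {p2, p10, p15}.
Now take the λ-closure:
From p2 via λ: add p0.
From p0 via λ: add p1, p14.
From p1 via λ: add p3, p9, p11.
No new states can be added; the closed set is {p0, p1, p2, p3, p9, p10, p11, p14, p15}.

{p0, p1, p2, p3, p9, p10, p11, p14, p15}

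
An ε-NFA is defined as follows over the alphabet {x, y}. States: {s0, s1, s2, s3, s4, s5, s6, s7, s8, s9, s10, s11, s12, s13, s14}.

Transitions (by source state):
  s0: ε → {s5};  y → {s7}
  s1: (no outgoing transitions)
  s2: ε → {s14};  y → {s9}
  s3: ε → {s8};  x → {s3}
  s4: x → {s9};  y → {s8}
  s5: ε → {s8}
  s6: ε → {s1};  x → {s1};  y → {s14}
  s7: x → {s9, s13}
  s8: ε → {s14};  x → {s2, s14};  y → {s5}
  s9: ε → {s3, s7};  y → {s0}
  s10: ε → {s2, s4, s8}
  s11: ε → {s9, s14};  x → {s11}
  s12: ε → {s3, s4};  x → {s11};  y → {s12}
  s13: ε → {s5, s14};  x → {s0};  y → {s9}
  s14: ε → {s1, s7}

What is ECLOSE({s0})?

Start with {s0}.
From s0 via ε: add s5.
From s5 via ε: add s8.
From s8 via ε: add s14.
From s14 via ε: add s1, s7.
No new states can be added; the closed set is {s0, s1, s5, s7, s8, s14}.

{s0, s1, s5, s7, s8, s14}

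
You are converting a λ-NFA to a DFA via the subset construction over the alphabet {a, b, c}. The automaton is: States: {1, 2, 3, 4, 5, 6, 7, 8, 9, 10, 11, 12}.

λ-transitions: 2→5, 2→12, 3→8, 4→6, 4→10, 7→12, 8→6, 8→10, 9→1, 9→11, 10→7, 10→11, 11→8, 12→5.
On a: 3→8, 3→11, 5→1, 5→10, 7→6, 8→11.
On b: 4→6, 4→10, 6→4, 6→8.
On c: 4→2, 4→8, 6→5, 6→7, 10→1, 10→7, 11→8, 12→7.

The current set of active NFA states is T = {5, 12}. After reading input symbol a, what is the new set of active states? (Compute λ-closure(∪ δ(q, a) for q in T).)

5 on a → {1, 10}.
No a-transition from 12.
Union after reading a: {1, 10}.
Now take the λ-closure:
From 10 via λ: add 7, 11.
From 7 via λ: add 12.
From 11 via λ: add 8.
From 8 via λ: add 6.
From 12 via λ: add 5.
No new states can be added; the closed set is {1, 5, 6, 7, 8, 10, 11, 12}.

{1, 5, 6, 7, 8, 10, 11, 12}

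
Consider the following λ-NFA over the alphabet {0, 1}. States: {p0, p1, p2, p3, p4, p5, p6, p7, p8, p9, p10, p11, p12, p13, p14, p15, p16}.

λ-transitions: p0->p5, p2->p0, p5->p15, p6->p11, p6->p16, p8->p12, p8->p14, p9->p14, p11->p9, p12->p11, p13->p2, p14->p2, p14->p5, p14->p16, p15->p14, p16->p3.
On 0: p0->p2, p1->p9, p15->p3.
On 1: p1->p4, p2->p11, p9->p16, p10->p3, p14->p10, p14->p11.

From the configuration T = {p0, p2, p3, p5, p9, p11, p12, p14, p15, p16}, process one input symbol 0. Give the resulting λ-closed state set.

{p0, p2, p3, p5, p14, p15, p16}

p0 on 0 → {p2}.
p15 on 0 → {p3}.
No 0-transition from p2, p3, p5, p9, p11, p12, p14, p16.
Union after reading 0: {p2, p3}.
Now take the λ-closure:
From p2 via λ: add p0.
From p0 via λ: add p5.
From p5 via λ: add p15.
From p15 via λ: add p14.
From p14 via λ: add p16.
No new states can be added; the closed set is {p0, p2, p3, p5, p14, p15, p16}.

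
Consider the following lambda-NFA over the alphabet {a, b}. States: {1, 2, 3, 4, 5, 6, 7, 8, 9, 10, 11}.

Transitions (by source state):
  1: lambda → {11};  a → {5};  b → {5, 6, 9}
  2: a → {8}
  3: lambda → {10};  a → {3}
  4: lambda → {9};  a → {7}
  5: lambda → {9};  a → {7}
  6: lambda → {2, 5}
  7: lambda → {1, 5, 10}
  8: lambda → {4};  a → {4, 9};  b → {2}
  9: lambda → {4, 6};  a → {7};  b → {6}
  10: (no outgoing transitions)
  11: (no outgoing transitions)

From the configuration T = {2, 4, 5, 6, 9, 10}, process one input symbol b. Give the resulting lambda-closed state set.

9 on b → {6}.
No b-transition from 2, 4, 5, 6, 10.
Union after reading b: {6}.
Now take the lambda-closure:
From 6 via lambda: add 2, 5.
From 5 via lambda: add 9.
From 9 via lambda: add 4.
No new states can be added; the closed set is {2, 4, 5, 6, 9}.

{2, 4, 5, 6, 9}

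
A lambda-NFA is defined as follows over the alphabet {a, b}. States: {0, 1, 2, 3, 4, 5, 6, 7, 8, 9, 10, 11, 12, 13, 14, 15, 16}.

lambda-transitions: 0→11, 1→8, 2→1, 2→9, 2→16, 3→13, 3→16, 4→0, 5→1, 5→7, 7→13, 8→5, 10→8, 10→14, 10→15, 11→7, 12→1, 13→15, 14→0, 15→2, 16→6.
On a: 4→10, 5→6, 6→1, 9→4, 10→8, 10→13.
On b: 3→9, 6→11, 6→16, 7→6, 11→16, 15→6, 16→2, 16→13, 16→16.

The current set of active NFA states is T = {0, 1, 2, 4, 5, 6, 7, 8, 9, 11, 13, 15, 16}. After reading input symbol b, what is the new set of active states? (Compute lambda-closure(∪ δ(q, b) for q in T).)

6 on b → {11, 16}.
7 on b → {6}.
11 on b → {16}.
15 on b → {6}.
16 on b → {2, 13, 16}.
No b-transition from 0, 1, 2, 4, 5, 8, 9, 13.
Union after reading b: {2, 6, 11, 13, 16}.
Now take the lambda-closure:
From 2 via lambda: add 1, 9.
From 11 via lambda: add 7.
From 13 via lambda: add 15.
From 1 via lambda: add 8.
From 8 via lambda: add 5.
No new states can be added; the closed set is {1, 2, 5, 6, 7, 8, 9, 11, 13, 15, 16}.

{1, 2, 5, 6, 7, 8, 9, 11, 13, 15, 16}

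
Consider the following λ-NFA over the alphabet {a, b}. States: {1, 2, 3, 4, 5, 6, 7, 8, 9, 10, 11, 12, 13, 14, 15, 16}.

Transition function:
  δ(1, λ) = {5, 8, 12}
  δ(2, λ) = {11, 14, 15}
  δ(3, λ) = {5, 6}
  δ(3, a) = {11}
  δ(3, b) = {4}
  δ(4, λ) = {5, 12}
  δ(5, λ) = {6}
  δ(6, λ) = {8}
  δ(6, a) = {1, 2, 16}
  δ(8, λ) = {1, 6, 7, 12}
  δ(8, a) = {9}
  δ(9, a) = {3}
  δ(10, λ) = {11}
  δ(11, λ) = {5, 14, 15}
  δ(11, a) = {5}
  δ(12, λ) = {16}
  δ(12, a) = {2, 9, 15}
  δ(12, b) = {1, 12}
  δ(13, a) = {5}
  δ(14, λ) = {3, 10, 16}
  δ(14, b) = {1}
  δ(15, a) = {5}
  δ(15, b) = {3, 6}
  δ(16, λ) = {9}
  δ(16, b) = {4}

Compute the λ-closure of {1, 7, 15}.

{1, 5, 6, 7, 8, 9, 12, 15, 16}

Start with {1, 7, 15}.
From 1 via λ: add 5, 8, 12.
From 5 via λ: add 6.
From 12 via λ: add 16.
From 16 via λ: add 9.
No new states can be added; the closed set is {1, 5, 6, 7, 8, 9, 12, 15, 16}.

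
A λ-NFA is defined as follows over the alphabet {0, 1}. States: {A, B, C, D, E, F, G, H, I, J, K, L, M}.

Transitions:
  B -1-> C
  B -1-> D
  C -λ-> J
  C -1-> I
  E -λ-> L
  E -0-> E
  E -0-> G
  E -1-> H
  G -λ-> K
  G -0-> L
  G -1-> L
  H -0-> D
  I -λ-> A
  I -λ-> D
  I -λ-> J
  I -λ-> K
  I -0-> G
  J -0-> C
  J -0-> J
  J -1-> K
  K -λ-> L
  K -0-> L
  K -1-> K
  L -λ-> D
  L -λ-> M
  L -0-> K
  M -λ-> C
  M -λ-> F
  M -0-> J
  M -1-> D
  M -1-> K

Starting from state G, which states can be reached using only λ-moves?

Start with {G}.
From G via λ: add K.
From K via λ: add L.
From L via λ: add D, M.
From M via λ: add C, F.
From C via λ: add J.
No new states can be added; the closed set is {C, D, F, G, J, K, L, M}.

{C, D, F, G, J, K, L, M}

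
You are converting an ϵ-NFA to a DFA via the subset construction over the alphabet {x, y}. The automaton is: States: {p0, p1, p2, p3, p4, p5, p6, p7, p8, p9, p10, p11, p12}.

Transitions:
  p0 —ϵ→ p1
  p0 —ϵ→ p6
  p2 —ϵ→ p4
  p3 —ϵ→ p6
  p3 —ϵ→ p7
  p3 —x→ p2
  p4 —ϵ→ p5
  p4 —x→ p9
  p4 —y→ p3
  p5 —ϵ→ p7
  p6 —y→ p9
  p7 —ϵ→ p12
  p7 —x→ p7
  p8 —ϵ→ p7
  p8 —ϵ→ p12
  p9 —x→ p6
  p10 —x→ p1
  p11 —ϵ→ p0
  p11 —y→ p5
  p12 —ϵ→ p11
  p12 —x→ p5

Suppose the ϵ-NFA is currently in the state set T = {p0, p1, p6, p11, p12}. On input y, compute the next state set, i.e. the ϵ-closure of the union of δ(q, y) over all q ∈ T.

p6 on y → {p9}.
p11 on y → {p5}.
No y-transition from p0, p1, p12.
Union after reading y: {p5, p9}.
Now take the ϵ-closure:
From p5 via ϵ: add p7.
From p7 via ϵ: add p12.
From p12 via ϵ: add p11.
From p11 via ϵ: add p0.
From p0 via ϵ: add p1, p6.
No new states can be added; the closed set is {p0, p1, p5, p6, p7, p9, p11, p12}.

{p0, p1, p5, p6, p7, p9, p11, p12}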